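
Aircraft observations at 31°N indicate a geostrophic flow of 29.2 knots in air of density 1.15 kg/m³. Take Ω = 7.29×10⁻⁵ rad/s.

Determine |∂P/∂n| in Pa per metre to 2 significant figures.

Coriolis parameter at 31°N:
f = 2Ω sin φ = 2 × 7.29×10⁻⁵ × sin 31° = 7.51×10⁻⁵ s⁻¹
Wind speed in SI: 29.2 knots = 15.0 m/s
Geostrophic balance rearranged: |∂P/∂n| = f ρ V_g
|∂P/∂n| = 7.51×10⁻⁵ × 1.15 × 15.0 = 1.30×10⁻³ Pa/m

1.3×10⁻³ Pa/m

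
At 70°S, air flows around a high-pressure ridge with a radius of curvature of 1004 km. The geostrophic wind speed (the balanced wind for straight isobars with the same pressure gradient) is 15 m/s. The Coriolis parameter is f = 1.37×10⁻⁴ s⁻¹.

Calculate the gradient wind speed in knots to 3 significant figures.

33.3 knots

Around a high, pressure-gradient force acts outward with centrifugal, so Coriolis balances both:
fV = (1/ρ)|∂P/∂n| + V²/R  →  V² − fR·V + fR·V_g = 0
With fR = 1.37×10⁻⁴ × 1004×10³ m = 138 m/s:
V = [fR − √((fR)² − 4 fR V_g)]/2 = [138 − √(138² − 4×138×15)]/2 = 17.1 m/s
Supergeostrophic (V > V_g = 15 m/s), as expected around a high.
Converting: 17.1 m/s × 1.944 = 33.3 knots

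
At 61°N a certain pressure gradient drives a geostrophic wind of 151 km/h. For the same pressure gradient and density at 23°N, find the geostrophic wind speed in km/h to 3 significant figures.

With the same pressure gradient and density, V_g ∝ 1/f ∝ 1/sin φ.
V₂ = V₁ · sin φ₁ / sin φ₂ = 151 × sin 61° / sin 23°
V₂ = 151 × 0.8746/0.3907 = 338 km/h

338 km/h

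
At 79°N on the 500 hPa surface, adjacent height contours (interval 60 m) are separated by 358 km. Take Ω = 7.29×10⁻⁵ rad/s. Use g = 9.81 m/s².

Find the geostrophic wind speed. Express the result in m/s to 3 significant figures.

Coriolis parameter at 79°N:
f = 2Ω sin φ = 2 × 7.29×10⁻⁵ × sin 79° = 1.43×10⁻⁴ s⁻¹
Height gradient: |∂Z/∂n| = 60 m / 358000 m = 1.68×10⁻⁴
On a pressure surface, geostrophic balance gives V_g = (g/f)|∂Z/∂n|:
V_g = 9.81 × 1.68×10⁻⁴ / 1.43×10⁻⁴ = 11.5 m/s

11.5 m/s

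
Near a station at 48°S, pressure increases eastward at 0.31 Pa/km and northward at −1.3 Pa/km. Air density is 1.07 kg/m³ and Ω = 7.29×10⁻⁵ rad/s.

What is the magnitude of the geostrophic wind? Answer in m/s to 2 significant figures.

Coriolis parameter at 48°S:
f = 2Ω sin φ = 2 × 7.29×10⁻⁵ × sin 48° = 1.08×10⁻⁴ s⁻¹
In the Southern Hemisphere f is negative: f = −1.08×10⁻⁴ s⁻¹.
Component geostrophic relations (x east, y north):
u_g = −(1/(fρ)) ∂P/∂y,  v_g = (1/(fρ)) ∂P/∂x
u_g = −(−1.3×10⁻³)/(−1.08×10⁻⁴ × 1.07) = −11.2 m/s;  v_g = (0.31×10⁻³)/(−1.08×10⁻⁴ × 1.07) = −2.67 m/s
|V_g| = √(u_g² + v_g²) = 11.5 m/s

12 m/s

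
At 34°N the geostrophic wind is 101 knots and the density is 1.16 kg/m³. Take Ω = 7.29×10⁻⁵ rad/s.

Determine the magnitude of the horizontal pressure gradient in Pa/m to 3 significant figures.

4.91×10⁻³ Pa/m

Coriolis parameter at 34°N:
f = 2Ω sin φ = 2 × 7.29×10⁻⁵ × sin 34° = 8.15×10⁻⁵ s⁻¹
Wind speed in SI: 101 knots = 52.0 m/s
Geostrophic balance rearranged: |∂P/∂n| = f ρ V_g
|∂P/∂n| = 8.15×10⁻⁵ × 1.16 × 52.0 = 4.91×10⁻³ Pa/m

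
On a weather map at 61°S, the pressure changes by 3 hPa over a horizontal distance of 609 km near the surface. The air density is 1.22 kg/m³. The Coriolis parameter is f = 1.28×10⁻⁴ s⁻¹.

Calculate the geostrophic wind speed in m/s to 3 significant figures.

3.15 m/s

Pressure gradient: |∂P/∂n| = 300 Pa / 609000 m = 4.93×10⁻⁴ Pa/m
Geostrophic balance (pressure-gradient force = Coriolis force):
V_g = (1/(fρ)) |∂P/∂n| = 4.93×10⁻⁴ / (1.28×10⁻⁴ × 1.22) = 3.15 m/s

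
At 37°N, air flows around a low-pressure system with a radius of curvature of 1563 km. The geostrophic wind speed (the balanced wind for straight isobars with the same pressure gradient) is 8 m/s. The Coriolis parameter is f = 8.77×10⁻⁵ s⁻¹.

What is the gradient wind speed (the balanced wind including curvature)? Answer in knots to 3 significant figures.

Around a low, centrifugal force acts outward with Coriolis, so pressure-gradient force balances both:
(1/ρ)|∂P/∂n| = fV + V²/R  →  V² + fR·V − fR·V_g = 0
With fR = 8.77×10⁻⁵ × 1563×10³ m = 137 m/s:
V = [−fR + √((fR)² + 4 fR V_g)]/2 = [−137 + √(137² + 4×137×8)]/2 = 7.58 m/s
Subgeostrophic (V < V_g = 8 m/s), as expected around a low.
Converting: 7.58 m/s × 1.944 = 14.7 knots

14.7 knots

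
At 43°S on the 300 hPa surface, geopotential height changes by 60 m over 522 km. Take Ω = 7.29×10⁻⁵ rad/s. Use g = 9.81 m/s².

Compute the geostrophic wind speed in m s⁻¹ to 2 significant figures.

Coriolis parameter at 43°S:
f = 2Ω sin φ = 2 × 7.29×10⁻⁵ × sin 43° = 9.94×10⁻⁵ s⁻¹
Height gradient: |∂Z/∂n| = 60 m / 522000 m = 1.15×10⁻⁴
On a pressure surface, geostrophic balance gives V_g = (g/f)|∂Z/∂n|:
V_g = 9.81 × 1.15×10⁻⁴ / 9.94×10⁻⁵ = 11.3 m/s

11 m s⁻¹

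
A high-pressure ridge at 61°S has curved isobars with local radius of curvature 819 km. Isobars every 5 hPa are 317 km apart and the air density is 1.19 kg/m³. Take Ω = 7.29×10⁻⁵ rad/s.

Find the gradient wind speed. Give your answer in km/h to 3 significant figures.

42.1 km/h

Coriolis parameter at 61°S:
f = 2Ω sin φ = 2 × 7.29×10⁻⁵ × sin 61° = 1.28×10⁻⁴ s⁻¹
Pressure gradient: |∂P/∂n| = 500 Pa / 317000 m = 1.58×10⁻³ Pa/m
Geostrophic speed: V_g = |∂P/∂n|/(fρ) = 1.58×10⁻³/(1.28×10⁻⁴ × 1.19) = 10.4 m/s
Around a high, pressure-gradient force acts outward with centrifugal, so Coriolis balances both:
fV = (1/ρ)|∂P/∂n| + V²/R  →  V² − fR·V + fR·V_g = 0
With fR = 1.28×10⁻⁴ × 819×10³ m = 104 m/s:
V = [fR − √((fR)² − 4 fR V_g)]/2 = [104 − √(104² − 4×104×10.4)]/2 = 11.7 m/s
Supergeostrophic (V > V_g = 10.4 m/s), as expected around a high.
Converting: 11.7 m/s × 3.6 = 42.1 km/h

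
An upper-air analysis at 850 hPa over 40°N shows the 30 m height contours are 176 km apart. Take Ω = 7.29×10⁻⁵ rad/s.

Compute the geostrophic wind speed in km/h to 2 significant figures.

Coriolis parameter at 40°N:
f = 2Ω sin φ = 2 × 7.29×10⁻⁵ × sin 40° = 9.37×10⁻⁵ s⁻¹
Height gradient: |∂Z/∂n| = 30 m / 176000 m = 1.70×10⁻⁴
On a pressure surface, geostrophic balance gives V_g = (g/f)|∂Z/∂n|:
V_g = 9.81 × 1.70×10⁻⁴ / 9.37×10⁻⁵ = 17.8 m/s
Converting: 17.8 m/s × 3.6 = 64 km/h

64 km/h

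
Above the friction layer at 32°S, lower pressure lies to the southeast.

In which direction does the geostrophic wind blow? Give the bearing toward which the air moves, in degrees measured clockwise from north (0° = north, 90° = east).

The pressure-gradient force points toward the southeast (bearing 135°).
Geostrophic balance: in the Southern Hemisphere the Coriolis force deflects motion to the left, so the geostrophic wind blows 90° to the left of the pressure-gradient force (low pressure on the right).
Rotating 135° by 90° counterclockwise gives 045° — the wind blows toward the northeast.

045°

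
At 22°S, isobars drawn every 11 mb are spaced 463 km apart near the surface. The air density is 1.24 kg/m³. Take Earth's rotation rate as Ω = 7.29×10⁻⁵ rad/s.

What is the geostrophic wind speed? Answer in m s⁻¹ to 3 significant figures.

35.1 m s⁻¹

Coriolis parameter at 22°S:
f = 2Ω sin φ = 2 × 7.29×10⁻⁵ × sin 22° = 5.46×10⁻⁵ s⁻¹
Pressure gradient: |∂P/∂n| = 1100 Pa / 463000 m = 2.38×10⁻³ Pa/m
Geostrophic balance (pressure-gradient force = Coriolis force):
V_g = (1/(fρ)) |∂P/∂n| = 2.38×10⁻³ / (5.46×10⁻⁵ × 1.24) = 35.1 m/s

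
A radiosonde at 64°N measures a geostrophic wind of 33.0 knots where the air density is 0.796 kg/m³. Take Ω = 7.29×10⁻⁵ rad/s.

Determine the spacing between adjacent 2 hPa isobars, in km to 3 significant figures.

Coriolis parameter at 64°N:
f = 2Ω sin φ = 2 × 7.29×10⁻⁵ × sin 64° = 1.31×10⁻⁴ s⁻¹
Wind speed in SI: 33.0 knots = 17.0 m/s
Geostrophic balance rearranged: |∂P/∂n| = f ρ V_g
|∂P/∂n| = 1.31×10⁻⁴ × 0.796 × 17.0 = 1.77×10⁻³ Pa/m
Isobar spacing: Δn = ΔP/|∂P/∂n| = 200 Pa / 1.77×10⁻³ Pa/m = 112940 m ≈ 113 km

113 km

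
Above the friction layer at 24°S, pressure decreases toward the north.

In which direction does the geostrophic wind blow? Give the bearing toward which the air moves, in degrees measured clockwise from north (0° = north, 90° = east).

The pressure-gradient force points toward the north (bearing 000°).
Geostrophic balance: in the Southern Hemisphere the Coriolis force deflects motion to the left, so the geostrophic wind blows 90° to the left of the pressure-gradient force (low pressure on the right).
Rotating 000° by 90° counterclockwise gives 270° — the wind blows toward the west.

270°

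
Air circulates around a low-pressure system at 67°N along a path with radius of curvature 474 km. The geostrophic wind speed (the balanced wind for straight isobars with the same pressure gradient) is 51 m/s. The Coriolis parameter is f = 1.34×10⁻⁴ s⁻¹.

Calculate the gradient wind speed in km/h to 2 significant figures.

120 km/h

Around a low, centrifugal force acts outward with Coriolis, so pressure-gradient force balances both:
(1/ρ)|∂P/∂n| = fV + V²/R  →  V² + fR·V − fR·V_g = 0
With fR = 1.34×10⁻⁴ × 474×10³ m = 63.5 m/s:
V = [−fR + √((fR)² + 4 fR V_g)]/2 = [−63.5 + √(63.5² + 4×63.5×51)]/2 = 33.4 m/s
Subgeostrophic (V < V_g = 51 m/s), as expected around a low.
Converting: 33.4 m/s × 3.6 = 120 km/h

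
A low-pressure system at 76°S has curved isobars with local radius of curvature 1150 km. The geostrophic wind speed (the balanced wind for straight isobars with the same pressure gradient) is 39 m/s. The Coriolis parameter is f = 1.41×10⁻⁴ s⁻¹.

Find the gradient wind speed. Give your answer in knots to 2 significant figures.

Around a low, centrifugal force acts outward with Coriolis, so pressure-gradient force balances both:
(1/ρ)|∂P/∂n| = fV + V²/R  →  V² + fR·V − fR·V_g = 0
With fR = 1.41×10⁻⁴ × 1150×10³ m = 162 m/s:
V = [−fR + √((fR)² + 4 fR V_g)]/2 = [−162 + √(162² + 4×162×39)]/2 = 32.5 m/s
Subgeostrophic (V < V_g = 39 m/s), as expected around a low.
Converting: 32.5 m/s × 1.944 = 63 knots

63 knots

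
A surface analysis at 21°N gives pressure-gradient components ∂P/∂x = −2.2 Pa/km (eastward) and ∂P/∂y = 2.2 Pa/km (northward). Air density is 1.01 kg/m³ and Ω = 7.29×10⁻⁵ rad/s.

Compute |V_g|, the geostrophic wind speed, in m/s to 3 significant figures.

Coriolis parameter at 21°N:
f = 2Ω sin φ = 2 × 7.29×10⁻⁵ × sin 21° = 5.23×10⁻⁵ s⁻¹
Component geostrophic relations (x east, y north):
u_g = −(1/(fρ)) ∂P/∂y,  v_g = (1/(fρ)) ∂P/∂x
u_g = −(2.2×10⁻³)/(5.23×10⁻⁵ × 1.01) = −41.7 m/s;  v_g = (−2.2×10⁻³)/(5.23×10⁻⁵ × 1.01) = −41.7 m/s
|V_g| = √(u_g² + v_g²) = 59.0 m/s

59.0 m/s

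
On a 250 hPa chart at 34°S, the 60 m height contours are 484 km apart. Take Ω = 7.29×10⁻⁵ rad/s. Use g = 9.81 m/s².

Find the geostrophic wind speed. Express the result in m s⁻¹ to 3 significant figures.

Coriolis parameter at 34°S:
f = 2Ω sin φ = 2 × 7.29×10⁻⁵ × sin 34° = 8.15×10⁻⁵ s⁻¹
Height gradient: |∂Z/∂n| = 60 m / 484000 m = 1.24×10⁻⁴
On a pressure surface, geostrophic balance gives V_g = (g/f)|∂Z/∂n|:
V_g = 9.81 × 1.24×10⁻⁴ / 8.15×10⁻⁵ = 14.9 m/s

14.9 m s⁻¹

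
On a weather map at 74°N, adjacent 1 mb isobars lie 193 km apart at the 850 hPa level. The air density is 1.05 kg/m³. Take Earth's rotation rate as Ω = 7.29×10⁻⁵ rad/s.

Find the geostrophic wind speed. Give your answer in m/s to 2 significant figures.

Coriolis parameter at 74°N:
f = 2Ω sin φ = 2 × 7.29×10⁻⁵ × sin 74° = 1.40×10⁻⁴ s⁻¹
Pressure gradient: |∂P/∂n| = 100 Pa / 193000 m = 5.18×10⁻⁴ Pa/m
Geostrophic balance (pressure-gradient force = Coriolis force):
V_g = (1/(fρ)) |∂P/∂n| = 5.18×10⁻⁴ / (1.40×10⁻⁴ × 1.05) = 3.52 m/s

3.5 m/s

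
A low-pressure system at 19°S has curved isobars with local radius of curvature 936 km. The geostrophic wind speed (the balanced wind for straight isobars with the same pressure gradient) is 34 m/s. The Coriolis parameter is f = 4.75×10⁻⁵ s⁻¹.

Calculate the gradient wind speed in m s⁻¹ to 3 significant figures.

22.6 m s⁻¹

Around a low, centrifugal force acts outward with Coriolis, so pressure-gradient force balances both:
(1/ρ)|∂P/∂n| = fV + V²/R  →  V² + fR·V − fR·V_g = 0
With fR = 4.75×10⁻⁵ × 936×10³ m = 44.5 m/s:
V = [−fR + √((fR)² + 4 fR V_g)]/2 = [−44.5 + √(44.5² + 4×44.5×34)]/2 = 22.6 m/s
Subgeostrophic (V < V_g = 34 m/s), as expected around a low.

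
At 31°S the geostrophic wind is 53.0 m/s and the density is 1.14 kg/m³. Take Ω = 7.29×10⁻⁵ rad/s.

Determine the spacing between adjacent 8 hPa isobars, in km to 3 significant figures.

Coriolis parameter at 31°S:
f = 2Ω sin φ = 2 × 7.29×10⁻⁵ × sin 31° = 7.51×10⁻⁵ s⁻¹
Geostrophic balance rearranged: |∂P/∂n| = f ρ V_g
|∂P/∂n| = 7.51×10⁻⁵ × 1.14 × 53.0 = 4.54×10⁻³ Pa/m
Isobar spacing: Δn = ΔP/|∂P/∂n| = 800 Pa / 4.54×10⁻³ Pa/m = 176324 m ≈ 176 km

176 km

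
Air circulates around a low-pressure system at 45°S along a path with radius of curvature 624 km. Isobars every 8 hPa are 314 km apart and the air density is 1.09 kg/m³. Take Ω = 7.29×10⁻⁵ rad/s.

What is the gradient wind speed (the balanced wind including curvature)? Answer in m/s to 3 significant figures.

Coriolis parameter at 45°S:
f = 2Ω sin φ = 2 × 7.29×10⁻⁵ × sin 45° = 1.03×10⁻⁴ s⁻¹
Pressure gradient: |∂P/∂n| = 800 Pa / 314000 m = 2.55×10⁻³ Pa/m
Geostrophic speed: V_g = |∂P/∂n|/(fρ) = 2.55×10⁻³/(1.03×10⁻⁴ × 1.09) = 22.7 m/s
Around a low, centrifugal force acts outward with Coriolis, so pressure-gradient force balances both:
(1/ρ)|∂P/∂n| = fV + V²/R  →  V² + fR·V − fR·V_g = 0
With fR = 1.03×10⁻⁴ × 624×10³ m = 64.3 m/s:
V = [−fR + √((fR)² + 4 fR V_g)]/2 = [−64.3 + √(64.3² + 4×64.3×22.7)]/2 = 17.8 m/s
Subgeostrophic (V < V_g = 22.7 m/s), as expected around a low.

17.8 m/s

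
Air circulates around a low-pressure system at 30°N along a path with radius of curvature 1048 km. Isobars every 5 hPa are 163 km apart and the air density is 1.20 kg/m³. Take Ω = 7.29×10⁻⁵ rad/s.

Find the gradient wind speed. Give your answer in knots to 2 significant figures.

51 knots

Coriolis parameter at 30°N:
f = 2Ω sin φ = 2 × 7.29×10⁻⁵ × sin 30° = 7.29×10⁻⁵ s⁻¹
Pressure gradient: |∂P/∂n| = 500 Pa / 163000 m = 3.07×10⁻³ Pa/m
Geostrophic speed: V_g = |∂P/∂n|/(fρ) = 3.07×10⁻³/(7.29×10⁻⁵ × 1.20) = 35.1 m/s
Around a low, centrifugal force acts outward with Coriolis, so pressure-gradient force balances both:
(1/ρ)|∂P/∂n| = fV + V²/R  →  V² + fR·V − fR·V_g = 0
With fR = 7.29×10⁻⁵ × 1048×10³ m = 76.4 m/s:
V = [−fR + √((fR)² + 4 fR V_g)]/2 = [−76.4 + √(76.4² + 4×76.4×35.1)]/2 = 26.1 m/s
Subgeostrophic (V < V_g = 35.1 m/s), as expected around a low.
Converting: 26.1 m/s × 1.944 = 51 knots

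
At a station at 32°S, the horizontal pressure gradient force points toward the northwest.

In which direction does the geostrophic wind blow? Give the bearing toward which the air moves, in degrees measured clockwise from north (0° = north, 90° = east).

The pressure-gradient force points toward the northwest (bearing 315°).
Geostrophic balance: in the Southern Hemisphere the Coriolis force deflects motion to the left, so the geostrophic wind blows 90° to the left of the pressure-gradient force (low pressure on the right).
Rotating 315° by 90° counterclockwise gives 225° — the wind blows toward the southwest.

225°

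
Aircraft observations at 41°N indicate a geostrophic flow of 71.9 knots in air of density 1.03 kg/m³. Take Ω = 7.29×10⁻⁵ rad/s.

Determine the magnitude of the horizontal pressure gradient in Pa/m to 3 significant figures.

3.64×10⁻³ Pa/m

Coriolis parameter at 41°N:
f = 2Ω sin φ = 2 × 7.29×10⁻⁵ × sin 41° = 9.57×10⁻⁵ s⁻¹
Wind speed in SI: 71.9 knots = 37.0 m/s
Geostrophic balance rearranged: |∂P/∂n| = f ρ V_g
|∂P/∂n| = 9.57×10⁻⁵ × 1.03 × 37.0 = 3.64×10⁻³ Pa/m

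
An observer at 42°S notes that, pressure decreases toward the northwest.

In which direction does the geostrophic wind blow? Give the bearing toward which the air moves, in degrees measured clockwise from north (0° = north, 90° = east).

225°

The pressure-gradient force points toward the northwest (bearing 315°).
Geostrophic balance: in the Southern Hemisphere the Coriolis force deflects motion to the left, so the geostrophic wind blows 90° to the left of the pressure-gradient force (low pressure on the right).
Rotating 315° by 90° counterclockwise gives 225° — the wind blows toward the southwest.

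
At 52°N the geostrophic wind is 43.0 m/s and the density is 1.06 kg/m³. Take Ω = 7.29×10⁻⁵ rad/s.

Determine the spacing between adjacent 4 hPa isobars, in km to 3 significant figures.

Coriolis parameter at 52°N:
f = 2Ω sin φ = 2 × 7.29×10⁻⁵ × sin 52° = 1.15×10⁻⁴ s⁻¹
Geostrophic balance rearranged: |∂P/∂n| = f ρ V_g
|∂P/∂n| = 1.15×10⁻⁴ × 1.06 × 43.0 = 5.24×10⁻³ Pa/m
Isobar spacing: Δn = ΔP/|∂P/∂n| = 400 Pa / 5.24×10⁻³ Pa/m = 76383 m ≈ 76.4 km

76.4 km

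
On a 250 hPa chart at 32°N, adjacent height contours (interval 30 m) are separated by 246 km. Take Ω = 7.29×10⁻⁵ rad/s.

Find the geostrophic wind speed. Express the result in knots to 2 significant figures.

Coriolis parameter at 32°N:
f = 2Ω sin φ = 2 × 7.29×10⁻⁵ × sin 32° = 7.73×10⁻⁵ s⁻¹
Height gradient: |∂Z/∂n| = 30 m / 246000 m = 1.22×10⁻⁴
On a pressure surface, geostrophic balance gives V_g = (g/f)|∂Z/∂n|:
V_g = 9.81 × 1.22×10⁻⁴ / 7.73×10⁻⁵ = 15.5 m/s
Converting: 15.5 m/s × 1.944 = 30 knots

30 knots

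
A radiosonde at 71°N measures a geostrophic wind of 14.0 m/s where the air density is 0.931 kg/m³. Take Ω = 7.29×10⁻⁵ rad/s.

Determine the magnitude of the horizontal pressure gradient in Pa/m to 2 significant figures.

Coriolis parameter at 71°N:
f = 2Ω sin φ = 2 × 7.29×10⁻⁵ × sin 71° = 1.38×10⁻⁴ s⁻¹
Geostrophic balance rearranged: |∂P/∂n| = f ρ V_g
|∂P/∂n| = 1.38×10⁻⁴ × 0.931 × 14.0 = 1.80×10⁻³ Pa/m

1.8×10⁻³ Pa/m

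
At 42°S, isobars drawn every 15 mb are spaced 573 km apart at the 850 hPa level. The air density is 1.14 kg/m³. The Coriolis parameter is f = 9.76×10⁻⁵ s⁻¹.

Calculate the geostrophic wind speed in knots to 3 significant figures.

Pressure gradient: |∂P/∂n| = 1500 Pa / 573000 m = 2.62×10⁻³ Pa/m
Geostrophic balance (pressure-gradient force = Coriolis force):
V_g = (1/(fρ)) |∂P/∂n| = 2.62×10⁻³ / (9.76×10⁻⁵ × 1.14) = 23.5 m/s
Converting: 23.5 m/s × 1.944 = 45.7 knots

45.7 knots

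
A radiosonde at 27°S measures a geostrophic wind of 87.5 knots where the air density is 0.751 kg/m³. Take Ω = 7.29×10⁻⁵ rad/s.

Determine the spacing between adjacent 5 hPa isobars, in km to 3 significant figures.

223 km

Coriolis parameter at 27°S:
f = 2Ω sin φ = 2 × 7.29×10⁻⁵ × sin 27° = 6.62×10⁻⁵ s⁻¹
Wind speed in SI: 87.5 knots = 45.0 m/s
Geostrophic balance rearranged: |∂P/∂n| = f ρ V_g
|∂P/∂n| = 6.62×10⁻⁵ × 0.751 × 45.0 = 2.24×10⁻³ Pa/m
Isobar spacing: Δn = ΔP/|∂P/∂n| = 500 Pa / 2.24×10⁻³ Pa/m = 223450 m ≈ 223 km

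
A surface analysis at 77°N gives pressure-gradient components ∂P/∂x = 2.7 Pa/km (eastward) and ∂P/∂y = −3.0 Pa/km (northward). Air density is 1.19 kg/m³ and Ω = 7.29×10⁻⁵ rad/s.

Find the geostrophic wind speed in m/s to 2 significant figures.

24 m/s

Coriolis parameter at 77°N:
f = 2Ω sin φ = 2 × 7.29×10⁻⁵ × sin 77° = 1.42×10⁻⁴ s⁻¹
Component geostrophic relations (x east, y north):
u_g = −(1/(fρ)) ∂P/∂y,  v_g = (1/(fρ)) ∂P/∂x
u_g = −(−3.0×10⁻³)/(1.42×10⁻⁴ × 1.19) = 17.7 m/s;  v_g = (2.7×10⁻³)/(1.42×10⁻⁴ × 1.19) = 16.0 m/s
|V_g| = √(u_g² + v_g²) = 23.9 m/s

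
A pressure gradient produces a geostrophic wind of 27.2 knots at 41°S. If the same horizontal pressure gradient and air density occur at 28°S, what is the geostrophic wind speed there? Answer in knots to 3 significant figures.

With the same pressure gradient and density, V_g ∝ 1/f ∝ 1/sin φ.
V₂ = V₁ · sin φ₁ / sin φ₂ = 27.2 × sin 41° / sin 28°
V₂ = 27.2 × 0.6561/0.4695 = 38.0 knots

38.0 knots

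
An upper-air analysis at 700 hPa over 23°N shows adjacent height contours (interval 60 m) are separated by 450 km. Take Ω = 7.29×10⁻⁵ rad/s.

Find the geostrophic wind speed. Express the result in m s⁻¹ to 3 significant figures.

Coriolis parameter at 23°N:
f = 2Ω sin φ = 2 × 7.29×10⁻⁵ × sin 23° = 5.70×10⁻⁵ s⁻¹
Height gradient: |∂Z/∂n| = 60 m / 450000 m = 1.33×10⁻⁴
On a pressure surface, geostrophic balance gives V_g = (g/f)|∂Z/∂n|:
V_g = 9.81 × 1.33×10⁻⁴ / 5.70×10⁻⁵ = 23.0 m/s

23.0 m s⁻¹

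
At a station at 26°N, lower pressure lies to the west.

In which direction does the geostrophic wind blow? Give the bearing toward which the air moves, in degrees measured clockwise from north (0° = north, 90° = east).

The pressure-gradient force points toward the west (bearing 270°).
Geostrophic balance: in the Northern Hemisphere the Coriolis force deflects motion to the right, so the geostrophic wind blows 90° to the right of the pressure-gradient force (low pressure on the left).
Rotating 270° by 90° clockwise gives 000° — the wind blows toward the north.

000°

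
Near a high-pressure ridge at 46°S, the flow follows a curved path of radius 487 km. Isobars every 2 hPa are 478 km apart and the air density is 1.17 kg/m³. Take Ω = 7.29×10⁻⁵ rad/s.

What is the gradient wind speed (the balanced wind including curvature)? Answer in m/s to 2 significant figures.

Coriolis parameter at 46°S:
f = 2Ω sin φ = 2 × 7.29×10⁻⁵ × sin 46° = 1.05×10⁻⁴ s⁻¹
Pressure gradient: |∂P/∂n| = 200 Pa / 478000 m = 4.18×10⁻⁴ Pa/m
Geostrophic speed: V_g = |∂P/∂n|/(fρ) = 4.18×10⁻⁴/(1.05×10⁻⁴ × 1.17) = 3.41 m/s
Around a high, pressure-gradient force acts outward with centrifugal, so Coriolis balances both:
fV = (1/ρ)|∂P/∂n| + V²/R  →  V² − fR·V + fR·V_g = 0
With fR = 1.05×10⁻⁴ × 487×10³ m = 51.1 m/s:
V = [fR − √((fR)² − 4 fR V_g)]/2 = [51.1 − √(51.1² − 4×51.1×3.41)]/2 = 3.67 m/s
Supergeostrophic (V > V_g = 3.41 m/s), as expected around a high.

3.7 m/s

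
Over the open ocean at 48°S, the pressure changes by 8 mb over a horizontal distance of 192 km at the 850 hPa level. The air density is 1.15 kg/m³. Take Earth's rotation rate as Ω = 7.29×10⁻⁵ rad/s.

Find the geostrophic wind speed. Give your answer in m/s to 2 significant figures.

33 m/s

Coriolis parameter at 48°S:
f = 2Ω sin φ = 2 × 7.29×10⁻⁵ × sin 48° = 1.08×10⁻⁴ s⁻¹
Pressure gradient: |∂P/∂n| = 800 Pa / 192000 m = 4.17×10⁻³ Pa/m
Geostrophic balance (pressure-gradient force = Coriolis force):
V_g = (1/(fρ)) |∂P/∂n| = 4.17×10⁻³ / (1.08×10⁻⁴ × 1.15) = 33.4 m/s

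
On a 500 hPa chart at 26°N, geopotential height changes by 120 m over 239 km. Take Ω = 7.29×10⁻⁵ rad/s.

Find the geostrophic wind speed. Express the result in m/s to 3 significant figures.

Coriolis parameter at 26°N:
f = 2Ω sin φ = 2 × 7.29×10⁻⁵ × sin 26° = 6.39×10⁻⁵ s⁻¹
Height gradient: |∂Z/∂n| = 120 m / 239000 m = 5.02×10⁻⁴
On a pressure surface, geostrophic balance gives V_g = (g/f)|∂Z/∂n|:
V_g = 9.81 × 5.02×10⁻⁴ / 6.39×10⁻⁵ = 77.1 m/s

77.1 m/s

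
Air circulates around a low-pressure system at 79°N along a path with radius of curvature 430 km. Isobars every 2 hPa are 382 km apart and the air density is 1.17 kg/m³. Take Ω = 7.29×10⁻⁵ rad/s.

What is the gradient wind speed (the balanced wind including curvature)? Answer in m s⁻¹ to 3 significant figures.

Coriolis parameter at 79°N:
f = 2Ω sin φ = 2 × 7.29×10⁻⁵ × sin 79° = 1.43×10⁻⁴ s⁻¹
Pressure gradient: |∂P/∂n| = 200 Pa / 382000 m = 5.24×10⁻⁴ Pa/m
Geostrophic speed: V_g = |∂P/∂n|/(fρ) = 5.24×10⁻⁴/(1.43×10⁻⁴ × 1.17) = 3.13 m/s
Around a low, centrifugal force acts outward with Coriolis, so pressure-gradient force balances both:
(1/ρ)|∂P/∂n| = fV + V²/R  →  V² + fR·V − fR·V_g = 0
With fR = 1.43×10⁻⁴ × 430×10³ m = 61.5 m/s:
V = [−fR + √((fR)² + 4 fR V_g)]/2 = [−61.5 + √(61.5² + 4×61.5×3.13)]/2 = 2.98 m/s
Subgeostrophic (V < V_g = 3.13 m/s), as expected around a low.

2.98 m s⁻¹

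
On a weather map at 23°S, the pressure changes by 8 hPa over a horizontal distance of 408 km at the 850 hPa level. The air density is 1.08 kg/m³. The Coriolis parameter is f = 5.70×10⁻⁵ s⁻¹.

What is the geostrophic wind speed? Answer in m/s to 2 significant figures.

32 m/s

Pressure gradient: |∂P/∂n| = 800 Pa / 408000 m = 1.96×10⁻³ Pa/m
Geostrophic balance (pressure-gradient force = Coriolis force):
V_g = (1/(fρ)) |∂P/∂n| = 1.96×10⁻³ / (5.70×10⁻⁵ × 1.08) = 31.9 m/s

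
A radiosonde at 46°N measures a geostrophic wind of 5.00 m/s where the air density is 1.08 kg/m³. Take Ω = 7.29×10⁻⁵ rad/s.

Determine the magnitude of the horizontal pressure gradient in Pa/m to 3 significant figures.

Coriolis parameter at 46°N:
f = 2Ω sin φ = 2 × 7.29×10⁻⁵ × sin 46° = 1.05×10⁻⁴ s⁻¹
Geostrophic balance rearranged: |∂P/∂n| = f ρ V_g
|∂P/∂n| = 1.05×10⁻⁴ × 1.08 × 5.00 = 5.66×10⁻⁴ Pa/m

5.66×10⁻⁴ Pa/m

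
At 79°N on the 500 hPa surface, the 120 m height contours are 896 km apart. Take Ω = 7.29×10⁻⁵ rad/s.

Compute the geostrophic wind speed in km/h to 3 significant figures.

Coriolis parameter at 79°N:
f = 2Ω sin φ = 2 × 7.29×10⁻⁵ × sin 79° = 1.43×10⁻⁴ s⁻¹
Height gradient: |∂Z/∂n| = 120 m / 896000 m = 1.34×10⁻⁴
On a pressure surface, geostrophic balance gives V_g = (g/f)|∂Z/∂n|:
V_g = 9.81 × 1.34×10⁻⁴ / 1.43×10⁻⁴ = 9.18 m/s
Converting: 9.18 m/s × 3.6 = 33.0 km/h

33.0 km/h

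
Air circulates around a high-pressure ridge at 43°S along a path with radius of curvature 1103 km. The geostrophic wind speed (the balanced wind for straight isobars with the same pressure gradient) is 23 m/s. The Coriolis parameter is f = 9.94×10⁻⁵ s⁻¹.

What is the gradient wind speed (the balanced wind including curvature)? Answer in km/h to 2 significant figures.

120 km/h

Around a high, pressure-gradient force acts outward with centrifugal, so Coriolis balances both:
fV = (1/ρ)|∂P/∂n| + V²/R  →  V² − fR·V + fR·V_g = 0
With fR = 9.94×10⁻⁵ × 1103×10³ m = 110 m/s:
V = [fR − √((fR)² − 4 fR V_g)]/2 = [110 − √(110² − 4×110×23)]/2 = 32.8 m/s
Supergeostrophic (V > V_g = 23 m/s), as expected around a high.
Converting: 32.8 m/s × 3.6 = 120 km/h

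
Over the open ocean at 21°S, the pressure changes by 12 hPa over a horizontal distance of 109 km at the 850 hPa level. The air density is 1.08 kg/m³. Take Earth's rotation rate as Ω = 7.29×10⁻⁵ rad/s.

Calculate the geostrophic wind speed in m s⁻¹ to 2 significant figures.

Coriolis parameter at 21°S:
f = 2Ω sin φ = 2 × 7.29×10⁻⁵ × sin 21° = 5.23×10⁻⁵ s⁻¹
Pressure gradient: |∂P/∂n| = 1200 Pa / 109000 m = 1.10×10⁻² Pa/m
Geostrophic balance (pressure-gradient force = Coriolis force):
V_g = (1/(fρ)) |∂P/∂n| = 1.10×10⁻² / (5.23×10⁻⁵ × 1.08) = 195 m/s

200 m s⁻¹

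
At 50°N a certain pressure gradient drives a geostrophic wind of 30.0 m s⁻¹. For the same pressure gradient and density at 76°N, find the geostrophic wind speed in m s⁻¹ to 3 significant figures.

23.7 m s⁻¹

With the same pressure gradient and density, V_g ∝ 1/f ∝ 1/sin φ.
V₂ = V₁ · sin φ₁ / sin φ₂ = 30.0 × sin 50° / sin 76°
V₂ = 30.0 × 0.7660/0.9703 = 23.7 m s⁻¹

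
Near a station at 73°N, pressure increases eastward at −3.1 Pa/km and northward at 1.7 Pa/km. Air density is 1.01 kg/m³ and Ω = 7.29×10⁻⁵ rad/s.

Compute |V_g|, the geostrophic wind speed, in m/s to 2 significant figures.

Coriolis parameter at 73°N:
f = 2Ω sin φ = 2 × 7.29×10⁻⁵ × sin 73° = 1.39×10⁻⁴ s⁻¹
Component geostrophic relations (x east, y north):
u_g = −(1/(fρ)) ∂P/∂y,  v_g = (1/(fρ)) ∂P/∂x
u_g = −(1.7×10⁻³)/(1.39×10⁻⁴ × 1.01) = −12.1 m/s;  v_g = (−3.1×10⁻³)/(1.39×10⁻⁴ × 1.01) = −22.0 m/s
|V_g| = √(u_g² + v_g²) = 25.1 m/s

25 m/s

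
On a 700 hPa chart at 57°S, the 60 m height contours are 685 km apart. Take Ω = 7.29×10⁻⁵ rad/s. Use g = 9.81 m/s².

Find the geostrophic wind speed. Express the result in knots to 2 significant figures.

14 knots

Coriolis parameter at 57°S:
f = 2Ω sin φ = 2 × 7.29×10⁻⁵ × sin 57° = 1.22×10⁻⁴ s⁻¹
Height gradient: |∂Z/∂n| = 60 m / 685000 m = 8.76×10⁻⁵
On a pressure surface, geostrophic balance gives V_g = (g/f)|∂Z/∂n|:
V_g = 9.81 × 8.76×10⁻⁵ / 1.22×10⁻⁴ = 7.03 m/s
Converting: 7.03 m/s × 1.944 = 14 knots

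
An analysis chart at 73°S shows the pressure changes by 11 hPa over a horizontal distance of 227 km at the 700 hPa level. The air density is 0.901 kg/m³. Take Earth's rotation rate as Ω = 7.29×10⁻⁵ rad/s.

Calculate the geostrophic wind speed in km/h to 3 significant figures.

139 km/h

Coriolis parameter at 73°S:
f = 2Ω sin φ = 2 × 7.29×10⁻⁵ × sin 73° = 1.39×10⁻⁴ s⁻¹
Pressure gradient: |∂P/∂n| = 1100 Pa / 227000 m = 4.85×10⁻³ Pa/m
Geostrophic balance (pressure-gradient force = Coriolis force):
V_g = (1/(fρ)) |∂P/∂n| = 4.85×10⁻³ / (1.39×10⁻⁴ × 0.901) = 38.6 m/s
Converting: 38.6 m/s × 3.6 = 139 km/h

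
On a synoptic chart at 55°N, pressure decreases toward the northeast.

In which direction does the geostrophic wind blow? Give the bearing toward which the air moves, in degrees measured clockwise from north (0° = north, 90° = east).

135°

The pressure-gradient force points toward the northeast (bearing 045°).
Geostrophic balance: in the Northern Hemisphere the Coriolis force deflects motion to the right, so the geostrophic wind blows 90° to the right of the pressure-gradient force (low pressure on the left).
Rotating 045° by 90° clockwise gives 135° — the wind blows toward the southeast.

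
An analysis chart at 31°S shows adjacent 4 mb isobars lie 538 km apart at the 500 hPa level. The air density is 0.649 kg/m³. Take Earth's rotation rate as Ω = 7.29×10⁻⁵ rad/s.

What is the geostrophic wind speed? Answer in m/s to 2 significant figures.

15 m/s

Coriolis parameter at 31°S:
f = 2Ω sin φ = 2 × 7.29×10⁻⁵ × sin 31° = 7.51×10⁻⁵ s⁻¹
Pressure gradient: |∂P/∂n| = 400 Pa / 538000 m = 7.43×10⁻⁴ Pa/m
Geostrophic balance (pressure-gradient force = Coriolis force):
V_g = (1/(fρ)) |∂P/∂n| = 7.43×10⁻⁴ / (7.51×10⁻⁵ × 0.649) = 15.3 m/s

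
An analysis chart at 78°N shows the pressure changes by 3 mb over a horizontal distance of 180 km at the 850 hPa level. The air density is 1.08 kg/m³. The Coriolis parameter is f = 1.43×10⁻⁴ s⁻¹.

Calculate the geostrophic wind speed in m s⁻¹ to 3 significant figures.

10.8 m s⁻¹

Pressure gradient: |∂P/∂n| = 300 Pa / 180000 m = 1.67×10⁻³ Pa/m
Geostrophic balance (pressure-gradient force = Coriolis force):
V_g = (1/(fρ)) |∂P/∂n| = 1.67×10⁻³ / (1.43×10⁻⁴ × 1.08) = 10.8 m/s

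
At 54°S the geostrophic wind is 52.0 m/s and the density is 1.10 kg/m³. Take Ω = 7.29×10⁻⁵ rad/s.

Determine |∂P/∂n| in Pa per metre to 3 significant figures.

6.75×10⁻³ Pa/m

Coriolis parameter at 54°S:
f = 2Ω sin φ = 2 × 7.29×10⁻⁵ × sin 54° = 1.18×10⁻⁴ s⁻¹
Geostrophic balance rearranged: |∂P/∂n| = f ρ V_g
|∂P/∂n| = 1.18×10⁻⁴ × 1.10 × 52.0 = 6.75×10⁻³ Pa/m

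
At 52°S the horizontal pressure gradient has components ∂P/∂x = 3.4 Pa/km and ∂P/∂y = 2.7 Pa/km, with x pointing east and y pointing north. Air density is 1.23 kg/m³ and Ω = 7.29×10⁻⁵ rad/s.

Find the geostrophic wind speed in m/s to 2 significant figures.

31 m/s

Coriolis parameter at 52°S:
f = 2Ω sin φ = 2 × 7.29×10⁻⁵ × sin 52° = 1.15×10⁻⁴ s⁻¹
In the Southern Hemisphere f is negative: f = −1.15×10⁻⁴ s⁻¹.
Component geostrophic relations (x east, y north):
u_g = −(1/(fρ)) ∂P/∂y,  v_g = (1/(fρ)) ∂P/∂x
u_g = −(2.7×10⁻³)/(−1.15×10⁻⁴ × 1.23) = 19.1 m/s;  v_g = (3.4×10⁻³)/(−1.15×10⁻⁴ × 1.23) = −24.1 m/s
|V_g| = √(u_g² + v_g²) = 30.7 m/s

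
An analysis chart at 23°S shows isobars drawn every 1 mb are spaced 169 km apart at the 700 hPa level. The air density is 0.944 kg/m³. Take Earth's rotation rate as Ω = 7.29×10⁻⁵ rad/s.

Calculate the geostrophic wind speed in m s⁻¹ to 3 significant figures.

Coriolis parameter at 23°S:
f = 2Ω sin φ = 2 × 7.29×10⁻⁵ × sin 23° = 5.70×10⁻⁵ s⁻¹
Pressure gradient: |∂P/∂n| = 100 Pa / 169000 m = 5.92×10⁻⁴ Pa/m
Geostrophic balance (pressure-gradient force = Coriolis force):
V_g = (1/(fρ)) |∂P/∂n| = 5.92×10⁻⁴ / (5.70×10⁻⁵ × 0.944) = 11.0 m/s

11.0 m s⁻¹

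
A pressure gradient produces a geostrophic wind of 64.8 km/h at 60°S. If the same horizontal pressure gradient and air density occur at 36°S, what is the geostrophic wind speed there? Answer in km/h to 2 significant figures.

With the same pressure gradient and density, V_g ∝ 1/f ∝ 1/sin φ.
V₂ = V₁ · sin φ₁ / sin φ₂ = 64.8 × sin 60° / sin 36°
V₂ = 64.8 × 0.8660/0.5878 = 95 km/h

95 km/h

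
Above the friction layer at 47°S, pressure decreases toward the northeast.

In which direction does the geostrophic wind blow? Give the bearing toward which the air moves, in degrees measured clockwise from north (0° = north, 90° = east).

The pressure-gradient force points toward the northeast (bearing 045°).
Geostrophic balance: in the Southern Hemisphere the Coriolis force deflects motion to the left, so the geostrophic wind blows 90° to the left of the pressure-gradient force (low pressure on the right).
Rotating 045° by 90° counterclockwise gives 315° — the wind blows toward the northwest.

315°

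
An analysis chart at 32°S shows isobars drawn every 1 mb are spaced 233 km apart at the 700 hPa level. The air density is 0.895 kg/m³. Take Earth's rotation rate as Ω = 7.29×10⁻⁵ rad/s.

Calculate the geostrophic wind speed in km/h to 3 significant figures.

Coriolis parameter at 32°S:
f = 2Ω sin φ = 2 × 7.29×10⁻⁵ × sin 32° = 7.73×10⁻⁵ s⁻¹
Pressure gradient: |∂P/∂n| = 100 Pa / 233000 m = 4.29×10⁻⁴ Pa/m
Geostrophic balance (pressure-gradient force = Coriolis force):
V_g = (1/(fρ)) |∂P/∂n| = 4.29×10⁻⁴ / (7.73×10⁻⁵ × 0.895) = 6.21 m/s
Converting: 6.21 m/s × 3.6 = 22.3 km/h

22.3 km/h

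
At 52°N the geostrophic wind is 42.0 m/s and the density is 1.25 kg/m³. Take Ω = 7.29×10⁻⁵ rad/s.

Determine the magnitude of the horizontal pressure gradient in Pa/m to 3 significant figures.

Coriolis parameter at 52°N:
f = 2Ω sin φ = 2 × 7.29×10⁻⁵ × sin 52° = 1.15×10⁻⁴ s⁻¹
Geostrophic balance rearranged: |∂P/∂n| = f ρ V_g
|∂P/∂n| = 1.15×10⁻⁴ × 1.25 × 42.0 = 6.03×10⁻³ Pa/m

6.03×10⁻³ Pa/m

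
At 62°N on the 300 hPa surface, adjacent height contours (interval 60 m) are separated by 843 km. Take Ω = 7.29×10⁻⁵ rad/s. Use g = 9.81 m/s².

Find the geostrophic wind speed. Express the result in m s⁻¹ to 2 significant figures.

Coriolis parameter at 62°N:
f = 2Ω sin φ = 2 × 7.29×10⁻⁵ × sin 62° = 1.29×10⁻⁴ s⁻¹
Height gradient: |∂Z/∂n| = 60 m / 843000 m = 7.12×10⁻⁵
On a pressure surface, geostrophic balance gives V_g = (g/f)|∂Z/∂n|:
V_g = 9.81 × 7.12×10⁻⁵ / 1.29×10⁻⁴ = 5.42 m/s

5.4 m s⁻¹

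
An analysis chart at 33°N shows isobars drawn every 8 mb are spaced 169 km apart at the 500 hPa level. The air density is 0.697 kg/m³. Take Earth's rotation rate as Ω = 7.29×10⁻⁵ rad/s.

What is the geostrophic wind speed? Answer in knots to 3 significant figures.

166 knots

Coriolis parameter at 33°N:
f = 2Ω sin φ = 2 × 7.29×10⁻⁵ × sin 33° = 7.94×10⁻⁵ s⁻¹
Pressure gradient: |∂P/∂n| = 800 Pa / 169000 m = 4.73×10⁻³ Pa/m
Geostrophic balance (pressure-gradient force = Coriolis force):
V_g = (1/(fρ)) |∂P/∂n| = 4.73×10⁻³ / (7.94×10⁻⁵ × 0.697) = 85.5 m/s
Converting: 85.5 m/s × 1.944 = 166 knots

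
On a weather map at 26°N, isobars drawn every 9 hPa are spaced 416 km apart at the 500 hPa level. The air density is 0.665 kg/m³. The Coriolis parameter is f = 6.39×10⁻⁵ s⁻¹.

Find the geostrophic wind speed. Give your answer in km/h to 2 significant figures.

Pressure gradient: |∂P/∂n| = 900 Pa / 416000 m = 2.16×10⁻³ Pa/m
Geostrophic balance (pressure-gradient force = Coriolis force):
V_g = (1/(fρ)) |∂P/∂n| = 2.16×10⁻³ / (6.39×10⁻⁵ × 0.665) = 50.9 m/s
Converting: 50.9 m/s × 3.6 = 180 km/h

180 km/h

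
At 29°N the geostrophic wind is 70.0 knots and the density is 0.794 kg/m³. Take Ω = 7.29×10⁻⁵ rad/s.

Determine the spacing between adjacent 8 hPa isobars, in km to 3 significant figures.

396 km

Coriolis parameter at 29°N:
f = 2Ω sin φ = 2 × 7.29×10⁻⁵ × sin 29° = 7.07×10⁻⁵ s⁻¹
Wind speed in SI: 70.0 knots = 36.0 m/s
Geostrophic balance rearranged: |∂P/∂n| = f ρ V_g
|∂P/∂n| = 7.07×10⁻⁵ × 0.794 × 36.0 = 2.02×10⁻³ Pa/m
Isobar spacing: Δn = ΔP/|∂P/∂n| = 800 Pa / 2.02×10⁻³ Pa/m = 395826 m ≈ 396 km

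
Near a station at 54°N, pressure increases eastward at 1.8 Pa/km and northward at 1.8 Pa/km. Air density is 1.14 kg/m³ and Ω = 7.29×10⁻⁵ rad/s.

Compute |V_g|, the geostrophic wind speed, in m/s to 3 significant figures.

Coriolis parameter at 54°N:
f = 2Ω sin φ = 2 × 7.29×10⁻⁵ × sin 54° = 1.18×10⁻⁴ s⁻¹
Component geostrophic relations (x east, y north):
u_g = −(1/(fρ)) ∂P/∂y,  v_g = (1/(fρ)) ∂P/∂x
u_g = −(1.8×10⁻³)/(1.18×10⁻⁴ × 1.14) = −13.4 m/s;  v_g = (1.8×10⁻³)/(1.18×10⁻⁴ × 1.14) = 13.4 m/s
|V_g| = √(u_g² + v_g²) = 18.9 m/s

18.9 m/s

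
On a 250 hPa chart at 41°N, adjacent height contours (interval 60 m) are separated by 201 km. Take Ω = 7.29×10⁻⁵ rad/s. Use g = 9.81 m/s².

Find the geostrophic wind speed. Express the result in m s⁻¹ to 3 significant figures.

Coriolis parameter at 41°N:
f = 2Ω sin φ = 2 × 7.29×10⁻⁵ × sin 41° = 9.57×10⁻⁵ s⁻¹
Height gradient: |∂Z/∂n| = 60 m / 201000 m = 2.99×10⁻⁴
On a pressure surface, geostrophic balance gives V_g = (g/f)|∂Z/∂n|:
V_g = 9.81 × 2.99×10⁻⁴ / 9.57×10⁻⁵ = 30.6 m/s

30.6 m s⁻¹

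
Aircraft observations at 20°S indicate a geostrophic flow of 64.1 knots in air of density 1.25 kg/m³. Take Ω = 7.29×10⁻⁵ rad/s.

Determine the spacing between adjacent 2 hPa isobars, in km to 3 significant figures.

Coriolis parameter at 20°S:
f = 2Ω sin φ = 2 × 7.29×10⁻⁵ × sin 20° = 4.99×10⁻⁵ s⁻¹
Wind speed in SI: 64.1 knots = 33.0 m/s
Geostrophic balance rearranged: |∂P/∂n| = f ρ V_g
|∂P/∂n| = 4.99×10⁻⁵ × 1.25 × 33.0 = 2.06×10⁻³ Pa/m
Isobar spacing: Δn = ΔP/|∂P/∂n| = 200 Pa / 2.06×10⁻³ Pa/m = 97300 m ≈ 97.3 km

97.3 km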